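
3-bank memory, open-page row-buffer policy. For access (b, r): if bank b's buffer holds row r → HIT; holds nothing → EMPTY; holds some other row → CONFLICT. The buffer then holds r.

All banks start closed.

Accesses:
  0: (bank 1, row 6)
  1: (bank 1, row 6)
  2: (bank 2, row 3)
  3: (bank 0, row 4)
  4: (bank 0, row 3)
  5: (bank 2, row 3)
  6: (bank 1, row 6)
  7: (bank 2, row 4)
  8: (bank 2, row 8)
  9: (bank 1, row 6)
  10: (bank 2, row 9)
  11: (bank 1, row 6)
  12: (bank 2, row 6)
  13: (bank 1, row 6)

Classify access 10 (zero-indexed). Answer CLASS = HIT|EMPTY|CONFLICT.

CLASS = CONFLICT

step 0: bank1 None->6 [EMPTY]
step 1: bank1 6->6 [HIT]
step 2: bank2 None->3 [EMPTY]
step 3: bank0 None->4 [EMPTY]
step 4: bank0 4->3 [CONFLICT]
step 5: bank2 3->3 [HIT]
step 6: bank1 6->6 [HIT]
step 7: bank2 3->4 [CONFLICT]
step 8: bank2 4->8 [CONFLICT]
step 9: bank1 6->6 [HIT]
step 10: bank2 8->9 [CONFLICT]
step 11: bank1 6->6 [HIT]
step 12: bank2 9->6 [CONFLICT]
step 13: bank1 6->6 [HIT]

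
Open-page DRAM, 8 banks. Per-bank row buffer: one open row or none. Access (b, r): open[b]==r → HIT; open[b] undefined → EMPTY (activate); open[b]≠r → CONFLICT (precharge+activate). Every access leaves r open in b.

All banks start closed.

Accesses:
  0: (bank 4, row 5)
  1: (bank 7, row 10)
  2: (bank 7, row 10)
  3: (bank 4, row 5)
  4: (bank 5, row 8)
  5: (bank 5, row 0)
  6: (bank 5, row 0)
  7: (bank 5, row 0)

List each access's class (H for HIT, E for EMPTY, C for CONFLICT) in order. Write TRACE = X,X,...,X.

  [0] b4 r5: no row ⇒ E
  [1] b7 r10: no row ⇒ E
  [2] b7 r10: had r10 ⇒ H
  [3] b4 r5: had r5 ⇒ H
  [4] b5 r8: no row ⇒ E
  [5] b5 r0: had r8 ⇒ C
  [6] b5 r0: had r0 ⇒ H
  [7] b5 r0: had r0 ⇒ H

TRACE = E,E,H,H,E,C,H,H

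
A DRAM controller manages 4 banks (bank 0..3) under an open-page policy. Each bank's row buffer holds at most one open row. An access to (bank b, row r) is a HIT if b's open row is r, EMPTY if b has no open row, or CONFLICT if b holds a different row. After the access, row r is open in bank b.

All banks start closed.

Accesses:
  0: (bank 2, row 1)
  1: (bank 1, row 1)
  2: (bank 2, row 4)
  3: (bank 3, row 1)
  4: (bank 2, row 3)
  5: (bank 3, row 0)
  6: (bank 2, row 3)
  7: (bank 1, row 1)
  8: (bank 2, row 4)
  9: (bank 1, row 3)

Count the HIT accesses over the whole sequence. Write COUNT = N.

COUNT = 2

step 0: bank2 None->1 [EMPTY]
step 1: bank1 None->1 [EMPTY]
step 2: bank2 1->4 [CONFLICT]
step 3: bank3 None->1 [EMPTY]
step 4: bank2 4->3 [CONFLICT]
step 5: bank3 1->0 [CONFLICT]
step 6: bank2 3->3 [HIT]
step 7: bank1 1->1 [HIT]
step 8: bank2 3->4 [CONFLICT]
step 9: bank1 1->3 [CONFLICT]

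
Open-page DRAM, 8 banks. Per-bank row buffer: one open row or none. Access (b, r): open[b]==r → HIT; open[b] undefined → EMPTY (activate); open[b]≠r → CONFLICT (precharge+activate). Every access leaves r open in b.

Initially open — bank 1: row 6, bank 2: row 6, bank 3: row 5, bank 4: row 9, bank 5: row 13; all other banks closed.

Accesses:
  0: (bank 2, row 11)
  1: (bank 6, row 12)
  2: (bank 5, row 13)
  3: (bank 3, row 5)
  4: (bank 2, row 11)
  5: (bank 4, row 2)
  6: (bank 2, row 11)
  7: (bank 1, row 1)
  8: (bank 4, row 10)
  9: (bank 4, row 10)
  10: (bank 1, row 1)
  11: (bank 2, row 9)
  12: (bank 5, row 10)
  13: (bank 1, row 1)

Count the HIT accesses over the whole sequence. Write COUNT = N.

COUNT = 7

step 0: bank2 6->11 [CONFLICT]
step 1: bank6 None->12 [EMPTY]
step 2: bank5 13->13 [HIT]
step 3: bank3 5->5 [HIT]
step 4: bank2 11->11 [HIT]
step 5: bank4 9->2 [CONFLICT]
step 6: bank2 11->11 [HIT]
step 7: bank1 6->1 [CONFLICT]
step 8: bank4 2->10 [CONFLICT]
step 9: bank4 10->10 [HIT]
step 10: bank1 1->1 [HIT]
step 11: bank2 11->9 [CONFLICT]
step 12: bank5 13->10 [CONFLICT]
step 13: bank1 1->1 [HIT]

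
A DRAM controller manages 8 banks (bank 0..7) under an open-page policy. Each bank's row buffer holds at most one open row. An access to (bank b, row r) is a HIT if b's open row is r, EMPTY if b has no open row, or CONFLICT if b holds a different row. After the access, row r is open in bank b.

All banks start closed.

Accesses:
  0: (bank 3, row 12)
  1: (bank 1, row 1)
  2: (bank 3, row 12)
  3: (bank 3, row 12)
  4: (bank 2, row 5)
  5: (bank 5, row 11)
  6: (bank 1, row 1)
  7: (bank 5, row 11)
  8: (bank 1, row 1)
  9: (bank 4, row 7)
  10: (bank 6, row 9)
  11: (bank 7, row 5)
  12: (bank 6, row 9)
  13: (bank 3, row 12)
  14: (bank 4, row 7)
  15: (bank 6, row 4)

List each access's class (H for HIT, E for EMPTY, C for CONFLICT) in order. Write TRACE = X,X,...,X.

#0 (3,12) E
#1 (1,1) E
#2 (3,12) H  (was 12)
#3 (3,12) H  (was 12)
#4 (2,5) E
#5 (5,11) E
#6 (1,1) H  (was 1)
#7 (5,11) H  (was 11)
#8 (1,1) H  (was 1)
#9 (4,7) E
#10 (6,9) E
#11 (7,5) E
#12 (6,9) H  (was 9)
#13 (3,12) H  (was 12)
#14 (4,7) H  (was 7)
#15 (6,4) C  (was 9)

TRACE = E,E,H,H,E,E,H,H,H,E,E,E,H,H,H,C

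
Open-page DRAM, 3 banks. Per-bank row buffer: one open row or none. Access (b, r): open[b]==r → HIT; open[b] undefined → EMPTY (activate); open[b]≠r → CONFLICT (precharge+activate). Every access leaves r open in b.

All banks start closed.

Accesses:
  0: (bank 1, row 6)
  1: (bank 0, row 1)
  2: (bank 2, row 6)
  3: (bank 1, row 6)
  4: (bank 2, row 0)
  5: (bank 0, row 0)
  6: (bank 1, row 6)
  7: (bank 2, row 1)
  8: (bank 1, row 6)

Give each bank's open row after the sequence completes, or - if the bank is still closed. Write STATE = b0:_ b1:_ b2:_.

  [0] b1 r6: no row ⇒ E
  [1] b0 r1: no row ⇒ E
  [2] b2 r6: no row ⇒ E
  [3] b1 r6: had r6 ⇒ H
  [4] b2 r0: had r6 ⇒ C
  [5] b0 r0: had r1 ⇒ C
  [6] b1 r6: had r6 ⇒ H
  [7] b2 r1: had r0 ⇒ C
  [8] b1 r6: had r6 ⇒ H

STATE = b0:0 b1:6 b2:1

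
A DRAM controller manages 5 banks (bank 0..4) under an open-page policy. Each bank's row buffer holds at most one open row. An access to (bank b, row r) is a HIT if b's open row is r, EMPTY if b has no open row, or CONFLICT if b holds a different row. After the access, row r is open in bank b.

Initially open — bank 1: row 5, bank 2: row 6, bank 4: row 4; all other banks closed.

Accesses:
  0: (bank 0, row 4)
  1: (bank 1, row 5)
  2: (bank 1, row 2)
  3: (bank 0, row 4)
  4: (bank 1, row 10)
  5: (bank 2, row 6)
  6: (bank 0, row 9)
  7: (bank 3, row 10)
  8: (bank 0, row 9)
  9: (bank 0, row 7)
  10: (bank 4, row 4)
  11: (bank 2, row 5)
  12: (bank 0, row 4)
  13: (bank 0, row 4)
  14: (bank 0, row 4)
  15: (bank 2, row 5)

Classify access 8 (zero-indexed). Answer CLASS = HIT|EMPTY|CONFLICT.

CLASS = HIT

step 0: bank0 None->4 [EMPTY]
step 1: bank1 5->5 [HIT]
step 2: bank1 5->2 [CONFLICT]
step 3: bank0 4->4 [HIT]
step 4: bank1 2->10 [CONFLICT]
step 5: bank2 6->6 [HIT]
step 6: bank0 4->9 [CONFLICT]
step 7: bank3 None->10 [EMPTY]
step 8: bank0 9->9 [HIT]
step 9: bank0 9->7 [CONFLICT]
step 10: bank4 4->4 [HIT]
step 11: bank2 6->5 [CONFLICT]
step 12: bank0 7->4 [CONFLICT]
step 13: bank0 4->4 [HIT]
step 14: bank0 4->4 [HIT]
step 15: bank2 5->5 [HIT]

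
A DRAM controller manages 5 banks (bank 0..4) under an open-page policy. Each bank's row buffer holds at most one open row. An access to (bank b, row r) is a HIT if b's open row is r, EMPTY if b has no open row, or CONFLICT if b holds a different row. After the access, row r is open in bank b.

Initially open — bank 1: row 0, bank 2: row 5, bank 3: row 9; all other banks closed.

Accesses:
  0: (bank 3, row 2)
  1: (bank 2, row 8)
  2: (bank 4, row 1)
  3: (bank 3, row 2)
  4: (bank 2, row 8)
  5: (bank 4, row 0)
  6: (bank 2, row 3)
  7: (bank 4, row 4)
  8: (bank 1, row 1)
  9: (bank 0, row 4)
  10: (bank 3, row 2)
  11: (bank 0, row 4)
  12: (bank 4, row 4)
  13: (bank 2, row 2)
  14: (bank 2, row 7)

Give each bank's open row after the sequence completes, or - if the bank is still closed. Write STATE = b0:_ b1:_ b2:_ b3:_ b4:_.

0: bank 3 row 2 — prev 9 → CONFLICT
1: bank 2 row 8 — prev 5 → CONFLICT
2: bank 4 row 1 — prev None → EMPTY
3: bank 3 row 2 — prev 2 → HIT
4: bank 2 row 8 — prev 8 → HIT
5: bank 4 row 0 — prev 1 → CONFLICT
6: bank 2 row 3 — prev 8 → CONFLICT
7: bank 4 row 4 — prev 0 → CONFLICT
8: bank 1 row 1 — prev 0 → CONFLICT
9: bank 0 row 4 — prev None → EMPTY
10: bank 3 row 2 — prev 2 → HIT
11: bank 0 row 4 — prev 4 → HIT
12: bank 4 row 4 — prev 4 → HIT
13: bank 2 row 2 — prev 3 → CONFLICT
14: bank 2 row 7 — prev 2 → CONFLICT

STATE = b0:4 b1:1 b2:7 b3:2 b4:4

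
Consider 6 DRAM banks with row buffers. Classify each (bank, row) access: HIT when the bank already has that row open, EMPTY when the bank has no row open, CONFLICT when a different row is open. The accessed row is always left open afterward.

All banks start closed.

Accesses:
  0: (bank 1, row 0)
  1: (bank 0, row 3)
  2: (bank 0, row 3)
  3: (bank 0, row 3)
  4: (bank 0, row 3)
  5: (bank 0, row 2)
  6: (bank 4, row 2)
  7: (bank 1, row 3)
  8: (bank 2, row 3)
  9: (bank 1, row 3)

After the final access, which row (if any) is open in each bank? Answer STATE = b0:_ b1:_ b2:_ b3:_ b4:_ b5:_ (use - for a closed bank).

STATE = b0:2 b1:3 b2:3 b3:- b4:2 b5:-

step 0: bank1 None->0 [EMPTY]
step 1: bank0 None->3 [EMPTY]
step 2: bank0 3->3 [HIT]
step 3: bank0 3->3 [HIT]
step 4: bank0 3->3 [HIT]
step 5: bank0 3->2 [CONFLICT]
step 6: bank4 None->2 [EMPTY]
step 7: bank1 0->3 [CONFLICT]
step 8: bank2 None->3 [EMPTY]
step 9: bank1 3->3 [HIT]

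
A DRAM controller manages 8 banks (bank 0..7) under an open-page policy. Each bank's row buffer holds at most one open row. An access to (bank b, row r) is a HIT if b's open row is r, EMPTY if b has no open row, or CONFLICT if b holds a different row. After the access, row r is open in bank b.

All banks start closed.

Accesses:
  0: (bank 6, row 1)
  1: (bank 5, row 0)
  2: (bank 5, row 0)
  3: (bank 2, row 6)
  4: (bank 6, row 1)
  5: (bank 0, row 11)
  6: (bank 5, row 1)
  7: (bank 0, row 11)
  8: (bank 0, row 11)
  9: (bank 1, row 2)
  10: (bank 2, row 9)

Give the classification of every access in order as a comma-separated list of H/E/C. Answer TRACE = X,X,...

step 0: bank6 None->1 [EMPTY]
step 1: bank5 None->0 [EMPTY]
step 2: bank5 0->0 [HIT]
step 3: bank2 None->6 [EMPTY]
step 4: bank6 1->1 [HIT]
step 5: bank0 None->11 [EMPTY]
step 6: bank5 0->1 [CONFLICT]
step 7: bank0 11->11 [HIT]
step 8: bank0 11->11 [HIT]
step 9: bank1 None->2 [EMPTY]
step 10: bank2 6->9 [CONFLICT]

TRACE = E,E,H,E,H,E,C,H,H,E,C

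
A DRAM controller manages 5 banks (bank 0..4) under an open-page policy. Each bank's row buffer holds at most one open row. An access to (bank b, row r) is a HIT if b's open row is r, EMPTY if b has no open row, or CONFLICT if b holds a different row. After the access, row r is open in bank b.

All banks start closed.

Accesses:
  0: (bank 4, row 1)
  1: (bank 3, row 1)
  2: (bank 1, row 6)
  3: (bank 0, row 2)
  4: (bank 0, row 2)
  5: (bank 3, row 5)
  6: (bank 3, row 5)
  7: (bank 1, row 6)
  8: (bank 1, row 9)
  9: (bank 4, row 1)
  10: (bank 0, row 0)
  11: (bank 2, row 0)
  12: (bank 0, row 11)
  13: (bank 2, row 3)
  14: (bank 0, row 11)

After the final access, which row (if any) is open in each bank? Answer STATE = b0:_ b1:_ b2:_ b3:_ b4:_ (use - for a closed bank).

#0 (4,1) E
#1 (3,1) E
#2 (1,6) E
#3 (0,2) E
#4 (0,2) H  (was 2)
#5 (3,5) C  (was 1)
#6 (3,5) H  (was 5)
#7 (1,6) H  (was 6)
#8 (1,9) C  (was 6)
#9 (4,1) H  (was 1)
#10 (0,0) C  (was 2)
#11 (2,0) E
#12 (0,11) C  (was 0)
#13 (2,3) C  (was 0)
#14 (0,11) H  (was 11)

STATE = b0:11 b1:9 b2:3 b3:5 b4:1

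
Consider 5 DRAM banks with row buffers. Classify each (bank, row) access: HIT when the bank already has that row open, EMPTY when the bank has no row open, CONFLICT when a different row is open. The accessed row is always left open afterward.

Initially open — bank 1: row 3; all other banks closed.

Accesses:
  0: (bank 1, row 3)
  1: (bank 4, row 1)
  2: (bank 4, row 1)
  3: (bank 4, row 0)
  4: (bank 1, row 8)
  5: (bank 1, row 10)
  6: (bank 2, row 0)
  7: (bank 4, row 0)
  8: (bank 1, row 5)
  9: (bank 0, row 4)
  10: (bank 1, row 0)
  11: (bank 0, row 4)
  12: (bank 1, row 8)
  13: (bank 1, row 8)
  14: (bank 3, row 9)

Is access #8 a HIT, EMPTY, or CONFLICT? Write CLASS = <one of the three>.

CLASS = CONFLICT

0: bank 1 row 3 — prev 3 → HIT
1: bank 4 row 1 — prev None → EMPTY
2: bank 4 row 1 — prev 1 → HIT
3: bank 4 row 0 — prev 1 → CONFLICT
4: bank 1 row 8 — prev 3 → CONFLICT
5: bank 1 row 10 — prev 8 → CONFLICT
6: bank 2 row 0 — prev None → EMPTY
7: bank 4 row 0 — prev 0 → HIT
8: bank 1 row 5 — prev 10 → CONFLICT
9: bank 0 row 4 — prev None → EMPTY
10: bank 1 row 0 — prev 5 → CONFLICT
11: bank 0 row 4 — prev 4 → HIT
12: bank 1 row 8 — prev 0 → CONFLICT
13: bank 1 row 8 — prev 8 → HIT
14: bank 3 row 9 — prev None → EMPTY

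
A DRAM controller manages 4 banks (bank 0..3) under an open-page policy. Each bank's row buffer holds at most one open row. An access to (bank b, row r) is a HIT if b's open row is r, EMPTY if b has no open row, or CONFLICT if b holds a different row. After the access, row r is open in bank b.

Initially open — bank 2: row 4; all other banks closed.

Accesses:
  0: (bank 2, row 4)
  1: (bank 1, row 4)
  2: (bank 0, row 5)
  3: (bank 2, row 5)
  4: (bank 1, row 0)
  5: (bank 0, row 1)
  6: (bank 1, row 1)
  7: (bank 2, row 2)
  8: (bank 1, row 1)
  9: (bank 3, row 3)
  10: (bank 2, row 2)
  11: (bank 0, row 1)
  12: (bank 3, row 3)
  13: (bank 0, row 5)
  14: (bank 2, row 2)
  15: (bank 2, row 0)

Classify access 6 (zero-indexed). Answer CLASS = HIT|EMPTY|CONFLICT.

CLASS = CONFLICT

  [0] b2 r4: had r4 ⇒ H
  [1] b1 r4: no row ⇒ E
  [2] b0 r5: no row ⇒ E
  [3] b2 r5: had r4 ⇒ C
  [4] b1 r0: had r4 ⇒ C
  [5] b0 r1: had r5 ⇒ C
  [6] b1 r1: had r0 ⇒ C
  [7] b2 r2: had r5 ⇒ C
  [8] b1 r1: had r1 ⇒ H
  [9] b3 r3: no row ⇒ E
  [10] b2 r2: had r2 ⇒ H
  [11] b0 r1: had r1 ⇒ H
  [12] b3 r3: had r3 ⇒ H
  [13] b0 r5: had r1 ⇒ C
  [14] b2 r2: had r2 ⇒ H
  [15] b2 r0: had r2 ⇒ C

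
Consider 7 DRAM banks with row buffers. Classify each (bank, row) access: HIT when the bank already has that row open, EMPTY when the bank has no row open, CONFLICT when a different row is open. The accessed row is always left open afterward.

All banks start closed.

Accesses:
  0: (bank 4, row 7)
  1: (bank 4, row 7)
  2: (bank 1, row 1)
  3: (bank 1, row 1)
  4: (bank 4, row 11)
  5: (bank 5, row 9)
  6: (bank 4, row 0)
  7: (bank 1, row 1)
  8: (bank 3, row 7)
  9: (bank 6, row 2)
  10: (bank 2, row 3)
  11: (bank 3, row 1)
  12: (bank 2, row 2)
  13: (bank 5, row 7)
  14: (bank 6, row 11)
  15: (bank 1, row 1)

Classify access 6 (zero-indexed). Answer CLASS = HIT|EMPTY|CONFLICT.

CLASS = CONFLICT

step 0: bank4 None->7 [EMPTY]
step 1: bank4 7->7 [HIT]
step 2: bank1 None->1 [EMPTY]
step 3: bank1 1->1 [HIT]
step 4: bank4 7->11 [CONFLICT]
step 5: bank5 None->9 [EMPTY]
step 6: bank4 11->0 [CONFLICT]
step 7: bank1 1->1 [HIT]
step 8: bank3 None->7 [EMPTY]
step 9: bank6 None->2 [EMPTY]
step 10: bank2 None->3 [EMPTY]
step 11: bank3 7->1 [CONFLICT]
step 12: bank2 3->2 [CONFLICT]
step 13: bank5 9->7 [CONFLICT]
step 14: bank6 2->11 [CONFLICT]
step 15: bank1 1->1 [HIT]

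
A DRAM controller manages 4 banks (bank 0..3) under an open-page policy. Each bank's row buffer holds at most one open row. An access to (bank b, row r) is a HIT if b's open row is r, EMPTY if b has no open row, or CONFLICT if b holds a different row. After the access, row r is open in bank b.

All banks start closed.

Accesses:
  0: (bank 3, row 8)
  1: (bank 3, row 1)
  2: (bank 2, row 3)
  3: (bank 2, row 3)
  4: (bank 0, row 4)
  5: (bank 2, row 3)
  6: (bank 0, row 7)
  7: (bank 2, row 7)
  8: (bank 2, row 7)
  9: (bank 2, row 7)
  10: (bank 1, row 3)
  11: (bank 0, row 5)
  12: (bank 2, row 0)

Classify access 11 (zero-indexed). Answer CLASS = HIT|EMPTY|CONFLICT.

CLASS = CONFLICT

step 0: bank3 None->8 [EMPTY]
step 1: bank3 8->1 [CONFLICT]
step 2: bank2 None->3 [EMPTY]
step 3: bank2 3->3 [HIT]
step 4: bank0 None->4 [EMPTY]
step 5: bank2 3->3 [HIT]
step 6: bank0 4->7 [CONFLICT]
step 7: bank2 3->7 [CONFLICT]
step 8: bank2 7->7 [HIT]
step 9: bank2 7->7 [HIT]
step 10: bank1 None->3 [EMPTY]
step 11: bank0 7->5 [CONFLICT]
step 12: bank2 7->0 [CONFLICT]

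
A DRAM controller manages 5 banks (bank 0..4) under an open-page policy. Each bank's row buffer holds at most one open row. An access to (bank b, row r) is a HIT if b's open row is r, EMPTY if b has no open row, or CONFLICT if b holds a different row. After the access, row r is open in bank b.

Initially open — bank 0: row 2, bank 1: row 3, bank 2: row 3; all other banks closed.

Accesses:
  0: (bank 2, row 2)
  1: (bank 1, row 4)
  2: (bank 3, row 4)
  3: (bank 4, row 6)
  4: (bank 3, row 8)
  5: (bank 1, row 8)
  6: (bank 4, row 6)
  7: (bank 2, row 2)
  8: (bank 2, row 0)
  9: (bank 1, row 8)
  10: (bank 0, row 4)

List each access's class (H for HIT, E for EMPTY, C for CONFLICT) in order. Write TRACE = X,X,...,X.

  [0] b2 r2: had r3 ⇒ C
  [1] b1 r4: had r3 ⇒ C
  [2] b3 r4: no row ⇒ E
  [3] b4 r6: no row ⇒ E
  [4] b3 r8: had r4 ⇒ C
  [5] b1 r8: had r4 ⇒ C
  [6] b4 r6: had r6 ⇒ H
  [7] b2 r2: had r2 ⇒ H
  [8] b2 r0: had r2 ⇒ C
  [9] b1 r8: had r8 ⇒ H
  [10] b0 r4: had r2 ⇒ C

TRACE = C,C,E,E,C,C,H,H,C,H,C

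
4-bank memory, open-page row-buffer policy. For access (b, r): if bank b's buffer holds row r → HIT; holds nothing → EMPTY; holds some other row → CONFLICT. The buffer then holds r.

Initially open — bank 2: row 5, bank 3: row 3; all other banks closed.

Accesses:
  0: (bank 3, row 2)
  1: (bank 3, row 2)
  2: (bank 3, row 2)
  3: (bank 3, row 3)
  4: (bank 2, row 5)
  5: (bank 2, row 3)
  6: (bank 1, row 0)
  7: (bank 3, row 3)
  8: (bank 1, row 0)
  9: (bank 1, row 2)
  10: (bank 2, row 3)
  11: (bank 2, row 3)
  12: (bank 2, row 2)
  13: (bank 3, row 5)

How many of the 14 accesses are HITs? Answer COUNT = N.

COUNT = 7

  [0] b3 r2: had r3 ⇒ C
  [1] b3 r2: had r2 ⇒ H
  [2] b3 r2: had r2 ⇒ H
  [3] b3 r3: had r2 ⇒ C
  [4] b2 r5: had r5 ⇒ H
  [5] b2 r3: had r5 ⇒ C
  [6] b1 r0: no row ⇒ E
  [7] b3 r3: had r3 ⇒ H
  [8] b1 r0: had r0 ⇒ H
  [9] b1 r2: had r0 ⇒ C
  [10] b2 r3: had r3 ⇒ H
  [11] b2 r3: had r3 ⇒ H
  [12] b2 r2: had r3 ⇒ C
  [13] b3 r5: had r3 ⇒ C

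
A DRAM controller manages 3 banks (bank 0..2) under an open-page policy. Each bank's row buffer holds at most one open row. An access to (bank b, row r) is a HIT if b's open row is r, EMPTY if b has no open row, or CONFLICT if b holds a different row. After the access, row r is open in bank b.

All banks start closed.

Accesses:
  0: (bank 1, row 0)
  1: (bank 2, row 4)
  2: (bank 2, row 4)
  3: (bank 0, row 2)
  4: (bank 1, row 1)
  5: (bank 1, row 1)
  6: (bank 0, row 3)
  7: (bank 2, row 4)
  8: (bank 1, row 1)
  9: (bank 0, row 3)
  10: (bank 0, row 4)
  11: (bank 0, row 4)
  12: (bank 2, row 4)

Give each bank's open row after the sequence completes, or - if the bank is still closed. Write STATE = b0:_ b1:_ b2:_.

STATE = b0:4 b1:1 b2:4

  [0] b1 r0: no row ⇒ E
  [1] b2 r4: no row ⇒ E
  [2] b2 r4: had r4 ⇒ H
  [3] b0 r2: no row ⇒ E
  [4] b1 r1: had r0 ⇒ C
  [5] b1 r1: had r1 ⇒ H
  [6] b0 r3: had r2 ⇒ C
  [7] b2 r4: had r4 ⇒ H
  [8] b1 r1: had r1 ⇒ H
  [9] b0 r3: had r3 ⇒ H
  [10] b0 r4: had r3 ⇒ C
  [11] b0 r4: had r4 ⇒ H
  [12] b2 r4: had r4 ⇒ H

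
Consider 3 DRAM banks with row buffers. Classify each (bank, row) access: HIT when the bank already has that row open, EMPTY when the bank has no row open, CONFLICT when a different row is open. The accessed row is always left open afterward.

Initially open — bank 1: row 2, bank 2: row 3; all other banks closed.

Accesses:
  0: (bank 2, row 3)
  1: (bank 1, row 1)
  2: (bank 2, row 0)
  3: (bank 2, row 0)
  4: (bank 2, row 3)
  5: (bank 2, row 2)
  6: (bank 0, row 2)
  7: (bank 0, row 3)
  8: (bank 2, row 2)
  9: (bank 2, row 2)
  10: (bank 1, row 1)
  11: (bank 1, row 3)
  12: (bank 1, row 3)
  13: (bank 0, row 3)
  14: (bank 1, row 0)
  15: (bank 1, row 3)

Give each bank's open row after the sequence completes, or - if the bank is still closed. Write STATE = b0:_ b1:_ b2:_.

  [0] b2 r3: had r3 ⇒ H
  [1] b1 r1: had r2 ⇒ C
  [2] b2 r0: had r3 ⇒ C
  [3] b2 r0: had r0 ⇒ H
  [4] b2 r3: had r0 ⇒ C
  [5] b2 r2: had r3 ⇒ C
  [6] b0 r2: no row ⇒ E
  [7] b0 r3: had r2 ⇒ C
  [8] b2 r2: had r2 ⇒ H
  [9] b2 r2: had r2 ⇒ H
  [10] b1 r1: had r1 ⇒ H
  [11] b1 r3: had r1 ⇒ C
  [12] b1 r3: had r3 ⇒ H
  [13] b0 r3: had r3 ⇒ H
  [14] b1 r0: had r3 ⇒ C
  [15] b1 r3: had r0 ⇒ C

STATE = b0:3 b1:3 b2:2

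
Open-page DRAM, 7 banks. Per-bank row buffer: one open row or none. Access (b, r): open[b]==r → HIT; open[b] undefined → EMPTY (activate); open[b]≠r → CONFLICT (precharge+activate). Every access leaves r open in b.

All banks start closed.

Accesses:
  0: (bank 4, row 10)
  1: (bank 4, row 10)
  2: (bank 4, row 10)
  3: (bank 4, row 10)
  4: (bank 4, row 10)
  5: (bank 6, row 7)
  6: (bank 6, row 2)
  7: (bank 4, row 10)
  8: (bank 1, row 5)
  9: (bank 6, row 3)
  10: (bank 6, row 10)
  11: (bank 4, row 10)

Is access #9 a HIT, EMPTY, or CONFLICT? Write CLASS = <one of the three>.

0: bank 4 row 10 — prev None → EMPTY
1: bank 4 row 10 — prev 10 → HIT
2: bank 4 row 10 — prev 10 → HIT
3: bank 4 row 10 — prev 10 → HIT
4: bank 4 row 10 — prev 10 → HIT
5: bank 6 row 7 — prev None → EMPTY
6: bank 6 row 2 — prev 7 → CONFLICT
7: bank 4 row 10 — prev 10 → HIT
8: bank 1 row 5 — prev None → EMPTY
9: bank 6 row 3 — prev 2 → CONFLICT
10: bank 6 row 10 — prev 3 → CONFLICT
11: bank 4 row 10 — prev 10 → HIT

CLASS = CONFLICT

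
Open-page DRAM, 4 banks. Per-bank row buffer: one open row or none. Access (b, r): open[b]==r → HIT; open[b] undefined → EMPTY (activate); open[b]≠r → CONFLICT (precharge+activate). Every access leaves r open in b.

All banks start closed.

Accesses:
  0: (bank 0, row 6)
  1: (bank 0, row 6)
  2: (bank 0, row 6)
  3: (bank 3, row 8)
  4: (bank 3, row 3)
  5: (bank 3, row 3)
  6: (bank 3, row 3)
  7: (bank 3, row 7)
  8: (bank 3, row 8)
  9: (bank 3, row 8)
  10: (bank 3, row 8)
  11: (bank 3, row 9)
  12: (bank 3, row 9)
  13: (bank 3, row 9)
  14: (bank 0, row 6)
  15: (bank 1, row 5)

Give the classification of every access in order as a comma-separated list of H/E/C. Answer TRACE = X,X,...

#0 (0,6) E
#1 (0,6) H  (was 6)
#2 (0,6) H  (was 6)
#3 (3,8) E
#4 (3,3) C  (was 8)
#5 (3,3) H  (was 3)
#6 (3,3) H  (was 3)
#7 (3,7) C  (was 3)
#8 (3,8) C  (was 7)
#9 (3,8) H  (was 8)
#10 (3,8) H  (was 8)
#11 (3,9) C  (was 8)
#12 (3,9) H  (was 9)
#13 (3,9) H  (was 9)
#14 (0,6) H  (was 6)
#15 (1,5) E

TRACE = E,H,H,E,C,H,H,C,C,H,H,C,H,H,H,E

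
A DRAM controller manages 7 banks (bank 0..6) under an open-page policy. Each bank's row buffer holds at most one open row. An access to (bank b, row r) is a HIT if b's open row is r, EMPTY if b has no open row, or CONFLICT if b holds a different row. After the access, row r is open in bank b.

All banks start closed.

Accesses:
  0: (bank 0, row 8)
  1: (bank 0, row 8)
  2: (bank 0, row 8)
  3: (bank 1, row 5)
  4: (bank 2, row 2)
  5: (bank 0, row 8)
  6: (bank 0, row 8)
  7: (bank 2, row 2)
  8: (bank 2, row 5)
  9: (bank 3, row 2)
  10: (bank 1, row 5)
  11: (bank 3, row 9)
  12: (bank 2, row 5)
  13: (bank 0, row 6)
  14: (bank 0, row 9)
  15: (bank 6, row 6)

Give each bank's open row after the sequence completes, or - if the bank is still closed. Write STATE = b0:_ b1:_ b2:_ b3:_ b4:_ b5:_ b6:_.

step 0: bank0 None->8 [EMPTY]
step 1: bank0 8->8 [HIT]
step 2: bank0 8->8 [HIT]
step 3: bank1 None->5 [EMPTY]
step 4: bank2 None->2 [EMPTY]
step 5: bank0 8->8 [HIT]
step 6: bank0 8->8 [HIT]
step 7: bank2 2->2 [HIT]
step 8: bank2 2->5 [CONFLICT]
step 9: bank3 None->2 [EMPTY]
step 10: bank1 5->5 [HIT]
step 11: bank3 2->9 [CONFLICT]
step 12: bank2 5->5 [HIT]
step 13: bank0 8->6 [CONFLICT]
step 14: bank0 6->9 [CONFLICT]
step 15: bank6 None->6 [EMPTY]

STATE = b0:9 b1:5 b2:5 b3:9 b4:- b5:- b6:6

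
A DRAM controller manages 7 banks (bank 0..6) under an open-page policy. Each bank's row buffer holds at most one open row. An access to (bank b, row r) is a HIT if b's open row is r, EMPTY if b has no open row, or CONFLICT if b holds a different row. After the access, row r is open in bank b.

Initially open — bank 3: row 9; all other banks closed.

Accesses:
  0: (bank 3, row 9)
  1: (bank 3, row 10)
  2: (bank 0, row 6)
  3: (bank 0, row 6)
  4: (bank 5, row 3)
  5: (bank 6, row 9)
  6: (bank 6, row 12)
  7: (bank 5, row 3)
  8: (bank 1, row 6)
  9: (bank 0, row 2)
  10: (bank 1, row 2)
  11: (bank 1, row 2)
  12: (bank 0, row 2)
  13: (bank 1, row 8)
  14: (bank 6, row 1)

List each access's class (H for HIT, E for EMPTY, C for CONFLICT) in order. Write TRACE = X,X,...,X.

TRACE = H,C,E,H,E,E,C,H,E,C,C,H,H,C,C

0: bank 3 row 9 — prev 9 → HIT
1: bank 3 row 10 — prev 9 → CONFLICT
2: bank 0 row 6 — prev None → EMPTY
3: bank 0 row 6 — prev 6 → HIT
4: bank 5 row 3 — prev None → EMPTY
5: bank 6 row 9 — prev None → EMPTY
6: bank 6 row 12 — prev 9 → CONFLICT
7: bank 5 row 3 — prev 3 → HIT
8: bank 1 row 6 — prev None → EMPTY
9: bank 0 row 2 — prev 6 → CONFLICT
10: bank 1 row 2 — prev 6 → CONFLICT
11: bank 1 row 2 — prev 2 → HIT
12: bank 0 row 2 — prev 2 → HIT
13: bank 1 row 8 — prev 2 → CONFLICT
14: bank 6 row 1 — prev 12 → CONFLICT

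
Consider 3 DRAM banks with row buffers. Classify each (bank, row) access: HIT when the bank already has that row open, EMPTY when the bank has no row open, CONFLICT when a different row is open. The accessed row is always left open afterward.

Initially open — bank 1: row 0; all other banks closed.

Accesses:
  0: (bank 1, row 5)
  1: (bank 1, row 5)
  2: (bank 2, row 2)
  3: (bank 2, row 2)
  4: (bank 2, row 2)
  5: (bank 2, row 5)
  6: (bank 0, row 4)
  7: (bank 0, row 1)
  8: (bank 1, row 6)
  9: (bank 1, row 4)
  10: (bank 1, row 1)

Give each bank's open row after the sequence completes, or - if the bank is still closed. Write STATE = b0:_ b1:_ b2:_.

STATE = b0:1 b1:1 b2:5

  [0] b1 r5: had r0 ⇒ C
  [1] b1 r5: had r5 ⇒ H
  [2] b2 r2: no row ⇒ E
  [3] b2 r2: had r2 ⇒ H
  [4] b2 r2: had r2 ⇒ H
  [5] b2 r5: had r2 ⇒ C
  [6] b0 r4: no row ⇒ E
  [7] b0 r1: had r4 ⇒ C
  [8] b1 r6: had r5 ⇒ C
  [9] b1 r4: had r6 ⇒ C
  [10] b1 r1: had r4 ⇒ C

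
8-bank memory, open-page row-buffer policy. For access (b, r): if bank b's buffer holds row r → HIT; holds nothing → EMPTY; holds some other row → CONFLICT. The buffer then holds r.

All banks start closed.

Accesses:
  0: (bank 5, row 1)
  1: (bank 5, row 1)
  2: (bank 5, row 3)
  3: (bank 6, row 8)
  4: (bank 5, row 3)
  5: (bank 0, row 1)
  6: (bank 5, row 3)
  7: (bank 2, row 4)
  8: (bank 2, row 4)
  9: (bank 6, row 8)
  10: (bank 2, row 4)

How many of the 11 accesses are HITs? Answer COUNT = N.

#0 (5,1) E
#1 (5,1) H  (was 1)
#2 (5,3) C  (was 1)
#3 (6,8) E
#4 (5,3) H  (was 3)
#5 (0,1) E
#6 (5,3) H  (was 3)
#7 (2,4) E
#8 (2,4) H  (was 4)
#9 (6,8) H  (was 8)
#10 (2,4) H  (was 4)

COUNT = 6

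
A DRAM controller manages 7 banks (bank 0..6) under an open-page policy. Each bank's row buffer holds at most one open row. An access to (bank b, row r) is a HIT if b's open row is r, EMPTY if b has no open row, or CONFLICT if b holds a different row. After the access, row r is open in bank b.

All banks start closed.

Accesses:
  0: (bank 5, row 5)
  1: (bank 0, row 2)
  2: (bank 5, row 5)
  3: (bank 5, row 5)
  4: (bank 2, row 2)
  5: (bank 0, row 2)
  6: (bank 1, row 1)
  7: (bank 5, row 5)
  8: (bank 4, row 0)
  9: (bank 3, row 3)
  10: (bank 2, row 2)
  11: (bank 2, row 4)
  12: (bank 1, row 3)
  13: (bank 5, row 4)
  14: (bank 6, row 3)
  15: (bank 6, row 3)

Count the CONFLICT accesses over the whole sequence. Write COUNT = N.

COUNT = 3

#0 (5,5) E
#1 (0,2) E
#2 (5,5) H  (was 5)
#3 (5,5) H  (was 5)
#4 (2,2) E
#5 (0,2) H  (was 2)
#6 (1,1) E
#7 (5,5) H  (was 5)
#8 (4,0) E
#9 (3,3) E
#10 (2,2) H  (was 2)
#11 (2,4) C  (was 2)
#12 (1,3) C  (was 1)
#13 (5,4) C  (was 5)
#14 (6,3) E
#15 (6,3) H  (was 3)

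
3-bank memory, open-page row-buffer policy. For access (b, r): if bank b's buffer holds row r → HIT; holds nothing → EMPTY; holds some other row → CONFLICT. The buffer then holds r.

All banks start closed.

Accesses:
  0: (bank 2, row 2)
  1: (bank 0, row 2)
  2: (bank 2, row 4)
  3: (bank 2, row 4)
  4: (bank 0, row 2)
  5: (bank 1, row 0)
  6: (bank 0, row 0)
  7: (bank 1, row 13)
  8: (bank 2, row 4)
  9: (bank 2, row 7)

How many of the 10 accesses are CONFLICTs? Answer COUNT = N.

COUNT = 4

  [0] b2 r2: no row ⇒ E
  [1] b0 r2: no row ⇒ E
  [2] b2 r4: had r2 ⇒ C
  [3] b2 r4: had r4 ⇒ H
  [4] b0 r2: had r2 ⇒ H
  [5] b1 r0: no row ⇒ E
  [6] b0 r0: had r2 ⇒ C
  [7] b1 r13: had r0 ⇒ C
  [8] b2 r4: had r4 ⇒ H
  [9] b2 r7: had r4 ⇒ C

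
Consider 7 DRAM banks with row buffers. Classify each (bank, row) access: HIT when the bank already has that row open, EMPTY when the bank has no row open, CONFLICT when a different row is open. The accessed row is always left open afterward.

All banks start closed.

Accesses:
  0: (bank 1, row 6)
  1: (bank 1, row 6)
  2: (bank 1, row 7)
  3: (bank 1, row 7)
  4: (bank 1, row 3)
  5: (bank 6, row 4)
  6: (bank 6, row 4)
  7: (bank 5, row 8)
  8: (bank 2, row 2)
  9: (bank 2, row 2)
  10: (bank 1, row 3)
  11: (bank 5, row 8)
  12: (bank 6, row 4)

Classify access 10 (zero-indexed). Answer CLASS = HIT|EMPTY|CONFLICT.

CLASS = HIT

  [0] b1 r6: no row ⇒ E
  [1] b1 r6: had r6 ⇒ H
  [2] b1 r7: had r6 ⇒ C
  [3] b1 r7: had r7 ⇒ H
  [4] b1 r3: had r7 ⇒ C
  [5] b6 r4: no row ⇒ E
  [6] b6 r4: had r4 ⇒ H
  [7] b5 r8: no row ⇒ E
  [8] b2 r2: no row ⇒ E
  [9] b2 r2: had r2 ⇒ H
  [10] b1 r3: had r3 ⇒ H
  [11] b5 r8: had r8 ⇒ H
  [12] b6 r4: had r4 ⇒ H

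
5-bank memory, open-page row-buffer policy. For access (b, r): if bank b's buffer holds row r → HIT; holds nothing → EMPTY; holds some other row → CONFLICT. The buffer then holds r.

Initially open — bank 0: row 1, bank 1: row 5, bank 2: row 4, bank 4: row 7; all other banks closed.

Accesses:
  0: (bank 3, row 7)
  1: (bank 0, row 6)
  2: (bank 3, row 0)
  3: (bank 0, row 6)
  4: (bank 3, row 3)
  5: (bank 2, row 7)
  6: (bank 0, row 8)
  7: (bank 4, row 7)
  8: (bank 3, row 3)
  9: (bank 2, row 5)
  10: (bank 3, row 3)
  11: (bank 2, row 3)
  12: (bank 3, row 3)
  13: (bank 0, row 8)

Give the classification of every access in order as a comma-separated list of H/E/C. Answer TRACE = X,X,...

#0 (3,7) E
#1 (0,6) C  (was 1)
#2 (3,0) C  (was 7)
#3 (0,6) H  (was 6)
#4 (3,3) C  (was 0)
#5 (2,7) C  (was 4)
#6 (0,8) C  (was 6)
#7 (4,7) H  (was 7)
#8 (3,3) H  (was 3)
#9 (2,5) C  (was 7)
#10 (3,3) H  (was 3)
#11 (2,3) C  (was 5)
#12 (3,3) H  (was 3)
#13 (0,8) H  (was 8)

TRACE = E,C,C,H,C,C,C,H,H,C,H,C,H,H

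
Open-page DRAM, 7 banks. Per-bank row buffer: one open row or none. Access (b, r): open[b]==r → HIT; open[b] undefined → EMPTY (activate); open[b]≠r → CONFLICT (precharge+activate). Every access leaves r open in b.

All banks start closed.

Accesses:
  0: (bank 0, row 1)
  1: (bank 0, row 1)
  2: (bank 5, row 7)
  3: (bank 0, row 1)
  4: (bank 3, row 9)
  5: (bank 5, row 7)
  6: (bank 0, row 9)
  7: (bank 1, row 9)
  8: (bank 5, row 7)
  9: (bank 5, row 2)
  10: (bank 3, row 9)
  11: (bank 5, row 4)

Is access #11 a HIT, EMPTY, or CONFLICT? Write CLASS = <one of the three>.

#0 (0,1) E
#1 (0,1) H  (was 1)
#2 (5,7) E
#3 (0,1) H  (was 1)
#4 (3,9) E
#5 (5,7) H  (was 7)
#6 (0,9) C  (was 1)
#7 (1,9) E
#8 (5,7) H  (was 7)
#9 (5,2) C  (was 7)
#10 (3,9) H  (was 9)
#11 (5,4) C  (was 2)

CLASS = CONFLICT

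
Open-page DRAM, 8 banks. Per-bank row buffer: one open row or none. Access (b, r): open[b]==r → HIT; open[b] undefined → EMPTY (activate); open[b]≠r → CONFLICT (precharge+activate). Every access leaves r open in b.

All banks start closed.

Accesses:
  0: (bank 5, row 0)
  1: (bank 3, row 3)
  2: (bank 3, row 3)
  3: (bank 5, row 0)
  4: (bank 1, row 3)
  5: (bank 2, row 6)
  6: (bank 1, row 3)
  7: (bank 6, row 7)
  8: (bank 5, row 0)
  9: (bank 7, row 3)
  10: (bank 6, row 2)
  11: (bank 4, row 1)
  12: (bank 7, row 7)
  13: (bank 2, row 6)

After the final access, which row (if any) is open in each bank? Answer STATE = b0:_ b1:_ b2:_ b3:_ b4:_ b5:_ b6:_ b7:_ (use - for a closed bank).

STATE = b0:- b1:3 b2:6 b3:3 b4:1 b5:0 b6:2 b7:7

  [0] b5 r0: no row ⇒ E
  [1] b3 r3: no row ⇒ E
  [2] b3 r3: had r3 ⇒ H
  [3] b5 r0: had r0 ⇒ H
  [4] b1 r3: no row ⇒ E
  [5] b2 r6: no row ⇒ E
  [6] b1 r3: had r3 ⇒ H
  [7] b6 r7: no row ⇒ E
  [8] b5 r0: had r0 ⇒ H
  [9] b7 r3: no row ⇒ E
  [10] b6 r2: had r7 ⇒ C
  [11] b4 r1: no row ⇒ E
  [12] b7 r7: had r3 ⇒ C
  [13] b2 r6: had r6 ⇒ H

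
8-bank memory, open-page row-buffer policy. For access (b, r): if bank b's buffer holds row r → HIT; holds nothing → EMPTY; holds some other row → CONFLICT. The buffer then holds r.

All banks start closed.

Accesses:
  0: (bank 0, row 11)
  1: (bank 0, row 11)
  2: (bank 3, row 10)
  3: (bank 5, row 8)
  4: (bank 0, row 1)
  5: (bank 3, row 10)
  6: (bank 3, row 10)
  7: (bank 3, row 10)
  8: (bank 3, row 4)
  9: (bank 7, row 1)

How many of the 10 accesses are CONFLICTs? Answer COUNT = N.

COUNT = 2

#0 (0,11) E
#1 (0,11) H  (was 11)
#2 (3,10) E
#3 (5,8) E
#4 (0,1) C  (was 11)
#5 (3,10) H  (was 10)
#6 (3,10) H  (was 10)
#7 (3,10) H  (was 10)
#8 (3,4) C  (was 10)
#9 (7,1) E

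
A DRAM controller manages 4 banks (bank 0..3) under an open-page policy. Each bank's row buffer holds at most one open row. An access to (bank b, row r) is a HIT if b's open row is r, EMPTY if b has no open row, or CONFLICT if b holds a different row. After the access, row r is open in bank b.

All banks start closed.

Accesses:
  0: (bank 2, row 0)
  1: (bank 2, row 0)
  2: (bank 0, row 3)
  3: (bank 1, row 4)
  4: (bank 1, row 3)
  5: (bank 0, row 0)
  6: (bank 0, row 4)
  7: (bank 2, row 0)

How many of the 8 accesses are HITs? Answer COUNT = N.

step 0: bank2 None->0 [EMPTY]
step 1: bank2 0->0 [HIT]
step 2: bank0 None->3 [EMPTY]
step 3: bank1 None->4 [EMPTY]
step 4: bank1 4->3 [CONFLICT]
step 5: bank0 3->0 [CONFLICT]
step 6: bank0 0->4 [CONFLICT]
step 7: bank2 0->0 [HIT]

COUNT = 2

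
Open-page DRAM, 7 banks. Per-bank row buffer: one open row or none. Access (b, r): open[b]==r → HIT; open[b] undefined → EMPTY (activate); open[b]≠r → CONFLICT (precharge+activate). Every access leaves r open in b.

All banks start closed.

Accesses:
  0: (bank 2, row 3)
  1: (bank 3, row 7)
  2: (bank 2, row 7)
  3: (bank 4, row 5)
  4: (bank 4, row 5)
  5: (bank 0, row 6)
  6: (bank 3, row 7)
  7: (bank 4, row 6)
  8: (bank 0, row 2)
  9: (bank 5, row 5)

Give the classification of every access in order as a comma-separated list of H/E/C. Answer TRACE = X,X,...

#0 (2,3) E
#1 (3,7) E
#2 (2,7) C  (was 3)
#3 (4,5) E
#4 (4,5) H  (was 5)
#5 (0,6) E
#6 (3,7) H  (was 7)
#7 (4,6) C  (was 5)
#8 (0,2) C  (was 6)
#9 (5,5) E

TRACE = E,E,C,E,H,E,H,C,C,E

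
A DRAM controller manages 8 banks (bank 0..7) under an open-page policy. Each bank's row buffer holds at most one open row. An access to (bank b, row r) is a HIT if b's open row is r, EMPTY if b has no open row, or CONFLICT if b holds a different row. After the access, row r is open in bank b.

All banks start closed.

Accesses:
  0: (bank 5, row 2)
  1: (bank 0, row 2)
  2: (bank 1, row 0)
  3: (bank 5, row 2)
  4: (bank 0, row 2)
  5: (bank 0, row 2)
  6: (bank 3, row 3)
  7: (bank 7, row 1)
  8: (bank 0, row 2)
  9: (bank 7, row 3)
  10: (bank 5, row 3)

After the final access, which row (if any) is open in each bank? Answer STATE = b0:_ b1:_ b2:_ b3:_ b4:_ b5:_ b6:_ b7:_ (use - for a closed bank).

step 0: bank5 None->2 [EMPTY]
step 1: bank0 None->2 [EMPTY]
step 2: bank1 None->0 [EMPTY]
step 3: bank5 2->2 [HIT]
step 4: bank0 2->2 [HIT]
step 5: bank0 2->2 [HIT]
step 6: bank3 None->3 [EMPTY]
step 7: bank7 None->1 [EMPTY]
step 8: bank0 2->2 [HIT]
step 9: bank7 1->3 [CONFLICT]
step 10: bank5 2->3 [CONFLICT]

STATE = b0:2 b1:0 b2:- b3:3 b4:- b5:3 b6:- b7:3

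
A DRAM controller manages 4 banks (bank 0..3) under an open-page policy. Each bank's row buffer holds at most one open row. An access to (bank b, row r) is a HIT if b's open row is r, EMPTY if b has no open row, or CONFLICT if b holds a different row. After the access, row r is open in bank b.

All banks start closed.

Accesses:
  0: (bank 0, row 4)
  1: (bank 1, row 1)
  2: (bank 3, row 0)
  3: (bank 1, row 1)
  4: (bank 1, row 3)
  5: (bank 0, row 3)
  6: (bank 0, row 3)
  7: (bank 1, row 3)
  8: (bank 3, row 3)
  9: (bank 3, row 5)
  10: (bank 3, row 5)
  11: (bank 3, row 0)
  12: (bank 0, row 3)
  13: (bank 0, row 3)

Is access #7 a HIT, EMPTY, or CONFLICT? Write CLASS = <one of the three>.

CLASS = HIT

#0 (0,4) E
#1 (1,1) E
#2 (3,0) E
#3 (1,1) H  (was 1)
#4 (1,3) C  (was 1)
#5 (0,3) C  (was 4)
#6 (0,3) H  (was 3)
#7 (1,3) H  (was 3)
#8 (3,3) C  (was 0)
#9 (3,5) C  (was 3)
#10 (3,5) H  (was 5)
#11 (3,0) C  (was 5)
#12 (0,3) H  (was 3)
#13 (0,3) H  (was 3)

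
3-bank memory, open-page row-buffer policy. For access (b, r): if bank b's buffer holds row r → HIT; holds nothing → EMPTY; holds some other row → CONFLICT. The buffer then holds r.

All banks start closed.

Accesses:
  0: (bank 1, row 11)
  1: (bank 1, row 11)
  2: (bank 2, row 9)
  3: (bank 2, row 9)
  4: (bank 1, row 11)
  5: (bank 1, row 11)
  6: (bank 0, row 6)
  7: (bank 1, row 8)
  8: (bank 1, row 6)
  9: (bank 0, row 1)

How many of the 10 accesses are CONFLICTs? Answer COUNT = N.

step 0: bank1 None->11 [EMPTY]
step 1: bank1 11->11 [HIT]
step 2: bank2 None->9 [EMPTY]
step 3: bank2 9->9 [HIT]
step 4: bank1 11->11 [HIT]
step 5: bank1 11->11 [HIT]
step 6: bank0 None->6 [EMPTY]
step 7: bank1 11->8 [CONFLICT]
step 8: bank1 8->6 [CONFLICT]
step 9: bank0 6->1 [CONFLICT]

COUNT = 3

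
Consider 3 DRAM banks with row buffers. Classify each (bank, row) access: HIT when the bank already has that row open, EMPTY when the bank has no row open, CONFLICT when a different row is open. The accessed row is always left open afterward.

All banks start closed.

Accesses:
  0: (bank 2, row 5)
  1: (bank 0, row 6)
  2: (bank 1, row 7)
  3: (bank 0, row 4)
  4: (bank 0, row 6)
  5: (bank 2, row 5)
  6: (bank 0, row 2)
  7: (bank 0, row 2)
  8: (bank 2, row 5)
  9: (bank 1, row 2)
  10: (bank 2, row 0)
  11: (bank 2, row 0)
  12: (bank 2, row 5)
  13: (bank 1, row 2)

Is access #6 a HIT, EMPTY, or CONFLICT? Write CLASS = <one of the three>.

CLASS = CONFLICT

step 0: bank2 None->5 [EMPTY]
step 1: bank0 None->6 [EMPTY]
step 2: bank1 None->7 [EMPTY]
step 3: bank0 6->4 [CONFLICT]
step 4: bank0 4->6 [CONFLICT]
step 5: bank2 5->5 [HIT]
step 6: bank0 6->2 [CONFLICT]
step 7: bank0 2->2 [HIT]
step 8: bank2 5->5 [HIT]
step 9: bank1 7->2 [CONFLICT]
step 10: bank2 5->0 [CONFLICT]
step 11: bank2 0->0 [HIT]
step 12: bank2 0->5 [CONFLICT]
step 13: bank1 2->2 [HIT]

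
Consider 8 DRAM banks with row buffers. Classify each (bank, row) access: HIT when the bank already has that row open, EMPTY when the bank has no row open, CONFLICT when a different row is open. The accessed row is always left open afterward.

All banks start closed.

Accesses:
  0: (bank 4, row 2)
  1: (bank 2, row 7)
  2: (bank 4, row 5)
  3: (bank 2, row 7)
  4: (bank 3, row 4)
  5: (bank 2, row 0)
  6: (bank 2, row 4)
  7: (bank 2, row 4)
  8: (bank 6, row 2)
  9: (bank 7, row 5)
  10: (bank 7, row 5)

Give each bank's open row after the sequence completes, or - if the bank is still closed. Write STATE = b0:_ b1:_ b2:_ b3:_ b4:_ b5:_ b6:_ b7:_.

0: bank 4 row 2 — prev None → EMPTY
1: bank 2 row 7 — prev None → EMPTY
2: bank 4 row 5 — prev 2 → CONFLICT
3: bank 2 row 7 — prev 7 → HIT
4: bank 3 row 4 — prev None → EMPTY
5: bank 2 row 0 — prev 7 → CONFLICT
6: bank 2 row 4 — prev 0 → CONFLICT
7: bank 2 row 4 — prev 4 → HIT
8: bank 6 row 2 — prev None → EMPTY
9: bank 7 row 5 — prev None → EMPTY
10: bank 7 row 5 — prev 5 → HIT

STATE = b0:- b1:- b2:4 b3:4 b4:5 b5:- b6:2 b7:5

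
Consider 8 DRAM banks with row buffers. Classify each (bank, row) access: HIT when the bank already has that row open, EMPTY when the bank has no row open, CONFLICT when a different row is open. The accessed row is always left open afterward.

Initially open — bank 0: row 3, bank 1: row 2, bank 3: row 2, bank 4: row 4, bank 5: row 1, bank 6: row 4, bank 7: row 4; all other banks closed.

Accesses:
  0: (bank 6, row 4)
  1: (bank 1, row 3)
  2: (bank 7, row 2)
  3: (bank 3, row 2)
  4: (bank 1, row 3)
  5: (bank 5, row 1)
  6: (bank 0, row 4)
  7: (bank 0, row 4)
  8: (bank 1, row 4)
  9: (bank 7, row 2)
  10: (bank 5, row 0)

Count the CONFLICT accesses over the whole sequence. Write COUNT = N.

0: bank 6 row 4 — prev 4 → HIT
1: bank 1 row 3 — prev 2 → CONFLICT
2: bank 7 row 2 — prev 4 → CONFLICT
3: bank 3 row 2 — prev 2 → HIT
4: bank 1 row 3 — prev 3 → HIT
5: bank 5 row 1 — prev 1 → HIT
6: bank 0 row 4 — prev 3 → CONFLICT
7: bank 0 row 4 — prev 4 → HIT
8: bank 1 row 4 — prev 3 → CONFLICT
9: bank 7 row 2 — prev 2 → HIT
10: bank 5 row 0 — prev 1 → CONFLICT

COUNT = 5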